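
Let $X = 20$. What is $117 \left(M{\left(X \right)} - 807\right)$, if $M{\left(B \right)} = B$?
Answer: $-92079$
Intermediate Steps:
$117 \left(M{\left(X \right)} - 807\right) = 117 \left(20 - 807\right) = 117 \left(-787\right) = -92079$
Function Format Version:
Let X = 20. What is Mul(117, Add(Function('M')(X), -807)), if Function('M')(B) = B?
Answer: -92079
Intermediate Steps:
Mul(117, Add(Function('M')(X), -807)) = Mul(117, Add(20, -807)) = Mul(117, -787) = -92079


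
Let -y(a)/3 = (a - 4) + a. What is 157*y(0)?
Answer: 1884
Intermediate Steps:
y(a) = 12 - 6*a (y(a) = -3*((a - 4) + a) = -3*((-4 + a) + a) = -3*(-4 + 2*a) = 12 - 6*a)
157*y(0) = 157*(12 - 6*0) = 157*(12 + 0) = 157*12 = 1884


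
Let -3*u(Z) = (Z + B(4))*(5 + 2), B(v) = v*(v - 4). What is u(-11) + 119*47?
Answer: 16856/3 ≈ 5618.7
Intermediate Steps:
B(v) = v*(-4 + v)
u(Z) = -7*Z/3 (u(Z) = -(Z + 4*(-4 + 4))*(5 + 2)/3 = -(Z + 4*0)*7/3 = -(Z + 0)*7/3 = -Z*7/3 = -7*Z/3)
u(-11) + 119*47 = -7/3*(-11) + 119*47 = 77/3 + 5593 = 16856/3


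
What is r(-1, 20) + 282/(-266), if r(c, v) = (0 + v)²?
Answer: 53059/133 ≈ 398.94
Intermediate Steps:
r(c, v) = v²
r(-1, 20) + 282/(-266) = 20² + 282/(-266) = 400 + 282*(-1/266) = 400 - 141/133 = 53059/133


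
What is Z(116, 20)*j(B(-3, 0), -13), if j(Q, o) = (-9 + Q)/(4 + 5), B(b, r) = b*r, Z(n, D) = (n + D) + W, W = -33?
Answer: -103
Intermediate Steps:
Z(n, D) = -33 + D + n (Z(n, D) = (n + D) - 33 = (D + n) - 33 = -33 + D + n)
j(Q, o) = -1 + Q/9 (j(Q, o) = (-9 + Q)/9 = (-9 + Q)*(⅑) = -1 + Q/9)
Z(116, 20)*j(B(-3, 0), -13) = (-33 + 20 + 116)*(-1 + (-3*0)/9) = 103*(-1 + (⅑)*0) = 103*(-1 + 0) = 103*(-1) = -103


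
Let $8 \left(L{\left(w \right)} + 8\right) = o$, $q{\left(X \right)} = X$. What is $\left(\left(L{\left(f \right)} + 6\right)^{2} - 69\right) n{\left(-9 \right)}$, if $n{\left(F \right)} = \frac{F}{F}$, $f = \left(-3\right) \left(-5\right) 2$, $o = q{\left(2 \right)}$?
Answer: $- \frac{1055}{16} \approx -65.938$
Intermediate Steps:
$o = 2$
$f = 30$ ($f = 15 \cdot 2 = 30$)
$L{\left(w \right)} = - \frac{31}{4}$ ($L{\left(w \right)} = -8 + \frac{1}{8} \cdot 2 = -8 + \frac{1}{4} = - \frac{31}{4}$)
$n{\left(F \right)} = 1$
$\left(\left(L{\left(f \right)} + 6\right)^{2} - 69\right) n{\left(-9 \right)} = \left(\left(- \frac{31}{4} + 6\right)^{2} - 69\right) 1 = \left(\left(- \frac{7}{4}\right)^{2} - 69\right) 1 = \left(\frac{49}{16} - 69\right) 1 = \left(- \frac{1055}{16}\right) 1 = - \frac{1055}{16}$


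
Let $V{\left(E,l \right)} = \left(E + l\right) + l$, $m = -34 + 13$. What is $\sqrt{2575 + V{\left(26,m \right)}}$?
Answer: $\sqrt{2559} \approx 50.587$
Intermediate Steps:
$m = -21$
$V{\left(E,l \right)} = E + 2 l$
$\sqrt{2575 + V{\left(26,m \right)}} = \sqrt{2575 + \left(26 + 2 \left(-21\right)\right)} = \sqrt{2575 + \left(26 - 42\right)} = \sqrt{2575 - 16} = \sqrt{2559}$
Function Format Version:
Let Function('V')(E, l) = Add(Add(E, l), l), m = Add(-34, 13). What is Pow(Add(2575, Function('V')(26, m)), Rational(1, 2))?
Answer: Pow(2559, Rational(1, 2)) ≈ 50.587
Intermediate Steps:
m = -21
Function('V')(E, l) = Add(E, Mul(2, l))
Pow(Add(2575, Function('V')(26, m)), Rational(1, 2)) = Pow(Add(2575, Add(26, Mul(2, -21))), Rational(1, 2)) = Pow(Add(2575, Add(26, -42)), Rational(1, 2)) = Pow(Add(2575, -16), Rational(1, 2)) = Pow(2559, Rational(1, 2))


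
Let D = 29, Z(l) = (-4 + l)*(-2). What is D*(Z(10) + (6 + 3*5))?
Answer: 261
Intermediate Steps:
Z(l) = 8 - 2*l
D*(Z(10) + (6 + 3*5)) = 29*((8 - 2*10) + (6 + 3*5)) = 29*((8 - 20) + (6 + 15)) = 29*(-12 + 21) = 29*9 = 261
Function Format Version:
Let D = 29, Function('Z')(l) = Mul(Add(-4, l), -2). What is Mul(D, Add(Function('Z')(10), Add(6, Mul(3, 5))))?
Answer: 261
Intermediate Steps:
Function('Z')(l) = Add(8, Mul(-2, l))
Mul(D, Add(Function('Z')(10), Add(6, Mul(3, 5)))) = Mul(29, Add(Add(8, Mul(-2, 10)), Add(6, Mul(3, 5)))) = Mul(29, Add(Add(8, -20), Add(6, 15))) = Mul(29, Add(-12, 21)) = Mul(29, 9) = 261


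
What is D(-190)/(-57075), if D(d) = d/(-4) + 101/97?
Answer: -3139/3690850 ≈ -0.00085048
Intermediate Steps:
D(d) = 101/97 - d/4 (D(d) = d*(-1/4) + 101*(1/97) = -d/4 + 101/97 = 101/97 - d/4)
D(-190)/(-57075) = (101/97 - 1/4*(-190))/(-57075) = (101/97 + 95/2)*(-1/57075) = (9417/194)*(-1/57075) = -3139/3690850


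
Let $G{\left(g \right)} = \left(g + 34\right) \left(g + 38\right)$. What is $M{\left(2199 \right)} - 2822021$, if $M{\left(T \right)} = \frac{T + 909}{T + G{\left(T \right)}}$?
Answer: $- \frac{3525706045678}{1249355} \approx -2.822 \cdot 10^{6}$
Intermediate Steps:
$G{\left(g \right)} = \left(34 + g\right) \left(38 + g\right)$
$M{\left(T \right)} = \frac{909 + T}{1292 + T^{2} + 73 T}$ ($M{\left(T \right)} = \frac{T + 909}{T + \left(1292 + T^{2} + 72 T\right)} = \frac{909 + T}{1292 + T^{2} + 73 T}$)
$M{\left(2199 \right)} - 2822021 = \frac{909 + 2199}{1292 + 2199^{2} + 73 \cdot 2199} - 2822021 = \frac{1}{1292 + 4835601 + 160527} \cdot 3108 - 2822021 = \frac{1}{4997420} \cdot 3108 - 2822021 = \frac{777}{1249355} - 2822021 = - \frac{3525706045678}{1249355}$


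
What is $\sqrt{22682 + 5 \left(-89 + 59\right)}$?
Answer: $2 \sqrt{5633} \approx 150.11$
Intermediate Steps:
$\sqrt{22682 + 5 \left(-89 + 59\right)} = \sqrt{22682 + 5 \left(-30\right)} = \sqrt{22682 - 150} = \sqrt{22532} = 2 \sqrt{5633}$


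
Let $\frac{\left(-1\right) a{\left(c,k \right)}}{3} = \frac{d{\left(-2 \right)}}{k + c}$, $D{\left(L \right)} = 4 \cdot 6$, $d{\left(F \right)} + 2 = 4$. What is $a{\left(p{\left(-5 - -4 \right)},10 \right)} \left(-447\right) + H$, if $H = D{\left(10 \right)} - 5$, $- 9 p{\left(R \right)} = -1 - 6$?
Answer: $\frac{25981}{97} \approx 267.85$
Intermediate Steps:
$d{\left(F \right)} = 2$ ($d{\left(F \right)} = -2 + 4 = 2$)
$D{\left(L \right)} = 24$
$p{\left(R \right)} = \frac{7}{9}$ ($p{\left(R \right)} = - \frac{-1 - 6}{9} = \left(- \frac{1}{9}\right) \left(-7\right) = \frac{7}{9}$)
$H = 19$ ($H = 24 - 5 = 19$)
$a{\left(c,k \right)} = - \frac{6}{c + k}$ ($a{\left(c,k \right)} = - 3 \frac{1}{k + c} 2 = - 3 \frac{1}{c + k} 2 = - 3 \frac{2}{c + k} = - \frac{6}{c + k}$)
$a{\left(p{\left(-5 - -4 \right)},10 \right)} \left(-447\right) + H = - \frac{6}{\frac{7}{9} + 10} \left(-447\right) + 19 = - \frac{6}{\frac{97}{9}} \left(-447\right) + 19 = \left(-6\right) \frac{9}{97} \left(-447\right) + 19 = \left(- \frac{54}{97}\right) \left(-447\right) + 19 = \frac{24138}{97} + 19 = \frac{25981}{97}$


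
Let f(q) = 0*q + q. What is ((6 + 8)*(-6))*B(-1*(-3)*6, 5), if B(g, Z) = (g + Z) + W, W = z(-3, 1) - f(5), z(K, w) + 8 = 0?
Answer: -840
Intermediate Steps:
z(K, w) = -8 (z(K, w) = -8 + 0 = -8)
f(q) = q (f(q) = 0 + q = q)
W = -13 (W = -8 - 1*5 = -8 - 5 = -13)
B(g, Z) = -13 + Z + g (B(g, Z) = (g + Z) - 13 = (Z + g) - 13 = -13 + Z + g)
((6 + 8)*(-6))*B(-1*(-3)*6, 5) = ((6 + 8)*(-6))*(-13 + 5 - 1*(-3)*6) = (14*(-6))*(-13 + 5 + 3*6) = -84*(-13 + 5 + 18) = -84*10 = -840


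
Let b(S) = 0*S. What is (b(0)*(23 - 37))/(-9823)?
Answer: 0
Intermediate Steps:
b(S) = 0
(b(0)*(23 - 37))/(-9823) = (0*(23 - 37))/(-9823) = (0*(-14))*(-1/9823) = 0*(-1/9823) = 0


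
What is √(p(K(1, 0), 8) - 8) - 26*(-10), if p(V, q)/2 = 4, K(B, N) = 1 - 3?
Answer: 260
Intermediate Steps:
K(B, N) = -2
p(V, q) = 8 (p(V, q) = 2*4 = 8)
√(p(K(1, 0), 8) - 8) - 26*(-10) = √(8 - 8) - 26*(-10) = √0 + 260 = 0 + 260 = 260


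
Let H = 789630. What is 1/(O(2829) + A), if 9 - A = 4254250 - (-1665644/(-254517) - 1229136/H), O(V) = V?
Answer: -33495709785/142403895460722352 ≈ -2.3522e-7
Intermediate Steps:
A = -142498654823704117/33495709785 (A = 9 - (4254250 - (-1665644/(-254517) - 1229136/789630)) = 9 - (4254250 - (-1665644*(-1/254517) - 1229136*1/789630)) = 9 - (4254250 - (1665644/254517 - 204856/131605)) = 9 - (4254250 - 1*167067744068/33495709785) = 9 - (4254250 - 167067744068/33495709785) = 9 - 1*142498956285092182/33495709785 = 9 - 142498956285092182/33495709785 = -142498654823704117/33495709785 ≈ -4.2542e+6)
1/(O(2829) + A) = 1/(2829 - 142498654823704117/33495709785) = 1/(-142403895460722352/33495709785) = -33495709785/142403895460722352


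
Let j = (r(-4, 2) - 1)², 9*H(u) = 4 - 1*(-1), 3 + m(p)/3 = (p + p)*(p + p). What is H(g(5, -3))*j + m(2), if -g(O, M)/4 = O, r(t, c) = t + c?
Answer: 44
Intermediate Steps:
r(t, c) = c + t
g(O, M) = -4*O
m(p) = -9 + 12*p² (m(p) = -9 + 3*((p + p)*(p + p)) = -9 + 3*((2*p)*(2*p)) = -9 + 3*(4*p²) = -9 + 12*p²)
H(u) = 5/9 (H(u) = (4 - 1*(-1))/9 = (4 + 1)/9 = (⅑)*5 = 5/9)
j = 9 (j = ((2 - 4) - 1)² = (-2 - 1)² = (-3)² = 9)
H(g(5, -3))*j + m(2) = (5/9)*9 + (-9 + 12*2²) = 5 + (-9 + 12*4) = 5 + (-9 + 48) = 5 + 39 = 44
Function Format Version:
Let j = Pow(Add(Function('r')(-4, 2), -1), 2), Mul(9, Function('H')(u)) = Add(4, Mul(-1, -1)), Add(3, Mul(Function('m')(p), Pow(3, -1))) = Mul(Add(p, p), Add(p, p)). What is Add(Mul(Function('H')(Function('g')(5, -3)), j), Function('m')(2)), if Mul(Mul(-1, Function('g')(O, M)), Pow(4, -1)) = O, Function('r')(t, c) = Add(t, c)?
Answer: 44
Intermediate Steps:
Function('r')(t, c) = Add(c, t)
Function('g')(O, M) = Mul(-4, O)
Function('m')(p) = Add(-9, Mul(12, Pow(p, 2))) (Function('m')(p) = Add(-9, Mul(3, Mul(Add(p, p), Add(p, p)))) = Add(-9, Mul(3, Mul(Mul(2, p), Mul(2, p)))) = Add(-9, Mul(3, Mul(4, Pow(p, 2)))) = Add(-9, Mul(12, Pow(p, 2))))
Function('H')(u) = Rational(5, 9) (Function('H')(u) = Mul(Rational(1, 9), Add(4, Mul(-1, -1))) = Mul(Rational(1, 9), Add(4, 1)) = Mul(Rational(1, 9), 5) = Rational(5, 9))
j = 9 (j = Pow(Add(Add(2, -4), -1), 2) = Pow(Add(-2, -1), 2) = Pow(-3, 2) = 9)
Add(Mul(Function('H')(Function('g')(5, -3)), j), Function('m')(2)) = Add(Mul(Rational(5, 9), 9), Add(-9, Mul(12, Pow(2, 2)))) = Add(5, Add(-9, Mul(12, 4))) = Add(5, Add(-9, 48)) = Add(5, 39) = 44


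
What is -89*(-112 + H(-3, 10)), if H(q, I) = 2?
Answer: 9790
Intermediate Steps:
-89*(-112 + H(-3, 10)) = -89*(-112 + 2) = -89*(-110) = 9790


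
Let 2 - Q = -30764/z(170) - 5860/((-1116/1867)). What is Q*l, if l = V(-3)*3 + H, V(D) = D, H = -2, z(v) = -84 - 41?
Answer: 3854485591/34875 ≈ 1.1052e+5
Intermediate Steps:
z(v) = -125
l = -11 (l = -3*3 - 2 = -9 - 2 = -11)
Q = -350407781/34875 (Q = 2 - (-30764/(-125) - 5860/((-1116/1867))) = 2 - (-30764*(-1/125) - 5860/((-1116*1/1867))) = 2 - (30764/125 - 5860/(-1116/1867)) = 2 - (30764/125 - 5860*(-1867/1116)) = 2 - (30764/125 + 2735155/279) = 2 - 1*350477531/34875 = 2 - 350477531/34875 = -350407781/34875 ≈ -10048.)
Q*l = -350407781/34875*(-11) = 3854485591/34875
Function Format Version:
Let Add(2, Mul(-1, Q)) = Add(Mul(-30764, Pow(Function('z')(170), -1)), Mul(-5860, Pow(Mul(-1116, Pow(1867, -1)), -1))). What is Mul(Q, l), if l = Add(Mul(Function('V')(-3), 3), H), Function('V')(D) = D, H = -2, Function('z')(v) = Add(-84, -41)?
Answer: Rational(3854485591, 34875) ≈ 1.1052e+5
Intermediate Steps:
Function('z')(v) = -125
l = -11 (l = Add(Mul(-3, 3), -2) = Add(-9, -2) = -11)
Q = Rational(-350407781, 34875) (Q = Add(2, Mul(-1, Add(Mul(-30764, Pow(-125, -1)), Mul(-5860, Pow(Mul(-1116, Pow(1867, -1)), -1))))) = Add(2, Mul(-1, Add(Mul(-30764, Rational(-1, 125)), Mul(-5860, Pow(Mul(-1116, Rational(1, 1867)), -1))))) = Add(2, Mul(-1, Add(Rational(30764, 125), Mul(-5860, Pow(Rational(-1116, 1867), -1))))) = Add(2, Mul(-1, Add(Rational(30764, 125), Mul(-5860, Rational(-1867, 1116))))) = Add(2, Mul(-1, Add(Rational(30764, 125), Rational(2735155, 279)))) = Add(2, Mul(-1, Rational(350477531, 34875))) = Add(2, Rational(-350477531, 34875)) = Rational(-350407781, 34875) ≈ -10048.)
Mul(Q, l) = Mul(Rational(-350407781, 34875), -11) = Rational(3854485591, 34875)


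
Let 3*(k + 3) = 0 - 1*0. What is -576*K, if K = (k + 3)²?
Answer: 0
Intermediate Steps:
k = -3 (k = -3 + (0 - 1*0)/3 = -3 + (0 + 0)/3 = -3 + (⅓)*0 = -3 + 0 = -3)
K = 0 (K = (-3 + 3)² = 0² = 0)
-576*K = -576*0 = 0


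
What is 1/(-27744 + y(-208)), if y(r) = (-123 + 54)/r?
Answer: -208/5770683 ≈ -3.6044e-5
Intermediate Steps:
y(r) = -69/r
1/(-27744 + y(-208)) = 1/(-27744 - 69/(-208)) = 1/(-27744 - 69*(-1/208)) = 1/(-27744 + 69/208) = 1/(-5770683/208) = -208/5770683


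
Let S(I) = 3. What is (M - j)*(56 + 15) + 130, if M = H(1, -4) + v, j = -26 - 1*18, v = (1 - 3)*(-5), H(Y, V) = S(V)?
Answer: 4177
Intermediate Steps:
H(Y, V) = 3
v = 10 (v = -2*(-5) = 10)
j = -44 (j = -26 - 18 = -44)
M = 13 (M = 3 + 10 = 13)
(M - j)*(56 + 15) + 130 = (13 - 1*(-44))*(56 + 15) + 130 = (13 + 44)*71 + 130 = 57*71 + 130 = 4047 + 130 = 4177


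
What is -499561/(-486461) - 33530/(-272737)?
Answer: 152559805787/132675913757 ≈ 1.1499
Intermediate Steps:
-499561/(-486461) - 33530/(-272737) = -499561*(-1/486461) - 33530*(-1/272737) = 499561/486461 + 33530/272737 = 152559805787/132675913757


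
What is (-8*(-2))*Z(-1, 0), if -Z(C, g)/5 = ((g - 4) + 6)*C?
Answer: 160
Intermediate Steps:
Z(C, g) = -5*C*(2 + g) (Z(C, g) = -5*((g - 4) + 6)*C = -5*((-4 + g) + 6)*C = -5*(2 + g)*C = -5*C*(2 + g))
(-8*(-2))*Z(-1, 0) = (-8*(-2))*(-5*(-1)*(2 + 0)) = 16*(-5*(-1)*2) = 16*10 = 160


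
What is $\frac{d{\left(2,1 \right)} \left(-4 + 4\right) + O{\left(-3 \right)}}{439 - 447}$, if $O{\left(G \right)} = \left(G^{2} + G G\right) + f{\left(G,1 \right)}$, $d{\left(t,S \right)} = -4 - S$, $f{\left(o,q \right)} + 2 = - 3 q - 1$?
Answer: $- \frac{3}{2} \approx -1.5$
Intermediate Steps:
$f{\left(o,q \right)} = -3 - 3 q$ ($f{\left(o,q \right)} = -2 - \left(1 + 3 q\right) = -3 - 3 q$)
$O{\left(G \right)} = -6 + 2 G^{2}$ ($O{\left(G \right)} = \left(G^{2} + G G\right) - 6 = \left(G^{2} + G^{2}\right) - 6 = 2 G^{2} - 6 = -6 + 2 G^{2}$)
$\frac{d{\left(2,1 \right)} \left(-4 + 4\right) + O{\left(-3 \right)}}{439 - 447} = \frac{\left(-4 - 1\right) \left(-4 + 4\right) - \left(6 - 2 \left(-3\right)^{2}\right)}{439 - 447} = \frac{\left(-4 - 1\right) 0 + \left(-6 + 2 \cdot 9\right)}{-8} = \left(\left(-5\right) 0 + \left(-6 + 18\right)\right) \left(- \frac{1}{8}\right) = \left(0 + 12\right) \left(- \frac{1}{8}\right) = 12 \left(- \frac{1}{8}\right) = - \frac{3}{2}$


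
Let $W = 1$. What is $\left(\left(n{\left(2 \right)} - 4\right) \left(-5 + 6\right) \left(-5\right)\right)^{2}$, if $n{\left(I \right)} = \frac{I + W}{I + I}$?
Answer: $\frac{4225}{16} \approx 264.06$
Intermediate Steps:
$n{\left(I \right)} = \frac{1 + I}{2 I}$ ($n{\left(I \right)} = \frac{I + 1}{I + I} = \frac{1 + I}{2 I}$)
$\left(\left(n{\left(2 \right)} - 4\right) \left(-5 + 6\right) \left(-5\right)\right)^{2} = \left(\left(\frac{1 + 2}{2 \cdot 2} - 4\right) \left(-5 + 6\right) \left(-5\right)\right)^{2} = \left(\left(\frac{1}{2} \cdot \frac{1}{2} \cdot 3 - 4\right) 1 \left(-5\right)\right)^{2} = \left(\left(\frac{3}{4} - 4\right) 1 \left(-5\right)\right)^{2} = \left(\left(- \frac{13}{4}\right) 1 \left(-5\right)\right)^{2} = \left(\left(- \frac{13}{4}\right) \left(-5\right)\right)^{2} = \left(\frac{65}{4}\right)^{2} = \frac{4225}{16}$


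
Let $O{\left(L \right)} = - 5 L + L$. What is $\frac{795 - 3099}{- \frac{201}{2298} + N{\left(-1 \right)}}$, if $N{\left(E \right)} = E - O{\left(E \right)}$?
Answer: $\frac{196096}{433} \approx 452.88$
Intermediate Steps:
$O{\left(L \right)} = - 4 L$
$N{\left(E \right)} = 5 E$ ($N{\left(E \right)} = E - - 4 E = E + 4 E = 5 E$)
$\frac{795 - 3099}{- \frac{201}{2298} + N{\left(-1 \right)}} = \frac{795 - 3099}{- \frac{201}{2298} + 5 \left(-1\right)} = - \frac{2304}{\left(-201\right) \frac{1}{2298} - 5} = - \frac{2304}{- \frac{67}{766} - 5} = - \frac{2304}{- \frac{3897}{766}} = \left(-2304\right) \left(- \frac{766}{3897}\right) = \frac{196096}{433}$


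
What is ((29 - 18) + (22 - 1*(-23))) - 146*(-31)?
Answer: 4582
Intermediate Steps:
((29 - 18) + (22 - 1*(-23))) - 146*(-31) = (11 + (22 + 23)) + 4526 = (11 + 45) + 4526 = 56 + 4526 = 4582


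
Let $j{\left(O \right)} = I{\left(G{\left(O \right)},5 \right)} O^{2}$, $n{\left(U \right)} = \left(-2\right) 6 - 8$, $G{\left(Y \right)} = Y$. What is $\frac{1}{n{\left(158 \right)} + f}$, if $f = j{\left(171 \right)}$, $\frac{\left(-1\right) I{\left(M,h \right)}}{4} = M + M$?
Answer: $- \frac{1}{40001708} \approx -2.4999 \cdot 10^{-8}$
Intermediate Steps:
$n{\left(U \right)} = -20$ ($n{\left(U \right)} = -12 - 8 = -20$)
$I{\left(M,h \right)} = - 8 M$ ($I{\left(M,h \right)} = - 4 \left(M + M\right) = - 4 \cdot 2 M = - 8 M$)
$j{\left(O \right)} = - 8 O^{3}$ ($j{\left(O \right)} = - 8 O O^{2} = - 8 O^{3}$)
$f = -40001688$ ($f = - 8 \cdot 171^{3} = \left(-8\right) 5000211 = -40001688$)
$\frac{1}{n{\left(158 \right)} + f} = \frac{1}{-20 - 40001688} = \frac{1}{-40001708} = - \frac{1}{40001708}$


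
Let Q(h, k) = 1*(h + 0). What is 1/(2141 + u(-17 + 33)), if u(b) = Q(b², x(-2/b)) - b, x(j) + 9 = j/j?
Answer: 1/2381 ≈ 0.00041999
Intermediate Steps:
x(j) = -8 (x(j) = -9 + j/j = -9 + 1 = -8)
Q(h, k) = h (Q(h, k) = 1*h = h)
u(b) = b² - b
1/(2141 + u(-17 + 33)) = 1/(2141 + (-17 + 33)*(-1 + (-17 + 33))) = 1/(2141 + 16*(-1 + 16)) = 1/(2141 + 16*15) = 1/(2141 + 240) = 1/2381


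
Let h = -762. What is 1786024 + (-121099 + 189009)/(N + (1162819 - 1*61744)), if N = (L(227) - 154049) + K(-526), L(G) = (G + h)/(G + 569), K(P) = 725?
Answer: 1347393100024624/754409261 ≈ 1.7860e+6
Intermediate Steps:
L(G) = (-762 + G)/(569 + G) (L(G) = (G - 762)/(G + 569) = (-762 + G)/(569 + G))
N = -122046439/796 (N = ((-762 + 227)/(569 + 227) - 154049) + 725 = (-535/796 - 154049) + 725 = -122623539/796 + 725 = -122046439/796 ≈ -1.5332e+5)
1786024 + (-121099 + 189009)/(N + (1162819 - 1*61744)) = 1786024 + (-121099 + 189009)/(-122046439/796 + (1162819 - 1*61744)) = 1786024 + 67910/(-122046439/796 + (1162819 - 61744)) = 1786024 + 67910/(-122046439/796 + 1101075) = 1786024 + 67910/(754409261/796) = 1786024 + 67910*(796/754409261) = 1786024 + 54056360/754409261 = 1347393100024624/754409261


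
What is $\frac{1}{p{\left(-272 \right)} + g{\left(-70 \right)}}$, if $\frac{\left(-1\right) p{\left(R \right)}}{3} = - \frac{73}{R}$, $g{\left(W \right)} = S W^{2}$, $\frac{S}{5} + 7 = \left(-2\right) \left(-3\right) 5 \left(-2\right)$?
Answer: $- \frac{272}{446488219} \approx -6.092 \cdot 10^{-7}$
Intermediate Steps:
$S = -335$ ($S = -35 + 5 \left(-2\right) \left(-3\right) 5 \left(-2\right) = -35 + 5 \cdot 6 \cdot 5 \left(-2\right) = -35 + 5 \cdot 30 \left(-2\right) = -35 + 5 \left(-60\right) = -35 - 300 = -335$)
$g{\left(W \right)} = - 335 W^{2}$
$p{\left(R \right)} = \frac{219}{R}$ ($p{\left(R \right)} = - 3 \left(- \frac{73}{R}\right) = \frac{219}{R}$)
$\frac{1}{p{\left(-272 \right)} + g{\left(-70 \right)}} = \frac{1}{\frac{219}{-272} - 335 \left(-70\right)^{2}} = \frac{1}{219 \left(- \frac{1}{272}\right) - 1641500} = \frac{1}{- \frac{219}{272} - 1641500} = \frac{1}{- \frac{446488219}{272}} = - \frac{272}{446488219}$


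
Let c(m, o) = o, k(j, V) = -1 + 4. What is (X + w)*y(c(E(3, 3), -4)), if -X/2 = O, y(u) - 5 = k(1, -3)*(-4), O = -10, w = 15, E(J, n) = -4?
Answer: -245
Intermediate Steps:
k(j, V) = 3
y(u) = -7 (y(u) = 5 + 3*(-4) = 5 - 12 = -7)
X = 20 (X = -2*(-10) = 20)
(X + w)*y(c(E(3, 3), -4)) = (20 + 15)*(-7) = 35*(-7) = -245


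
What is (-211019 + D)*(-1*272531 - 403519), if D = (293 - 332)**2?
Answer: 141631122900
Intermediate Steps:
D = 1521 (D = (-39)**2 = 1521)
(-211019 + D)*(-1*272531 - 403519) = (-211019 + 1521)*(-1*272531 - 403519) = -209498*(-272531 - 403519) = -209498*(-676050) = 141631122900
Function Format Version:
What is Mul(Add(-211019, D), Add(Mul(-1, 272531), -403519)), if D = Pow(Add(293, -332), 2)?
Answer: 141631122900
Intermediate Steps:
D = 1521 (D = Pow(-39, 2) = 1521)
Mul(Add(-211019, D), Add(Mul(-1, 272531), -403519)) = Mul(Add(-211019, 1521), Add(Mul(-1, 272531), -403519)) = Mul(-209498, Add(-272531, -403519)) = Mul(-209498, -676050) = 141631122900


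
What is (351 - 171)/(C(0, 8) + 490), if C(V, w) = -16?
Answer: 30/79 ≈ 0.37975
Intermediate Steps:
(351 - 171)/(C(0, 8) + 490) = (351 - 171)/(-16 + 490) = 180/474 = 180*(1/474) = 30/79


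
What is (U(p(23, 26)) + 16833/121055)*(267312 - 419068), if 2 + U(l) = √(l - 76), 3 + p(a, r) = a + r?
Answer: 100255532/355 - 151756*I*√30 ≈ 2.8241e+5 - 8.312e+5*I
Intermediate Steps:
p(a, r) = -3 + a + r (p(a, r) = -3 + (a + r) = -3 + a + r)
U(l) = -2 + √(-76 + l) (U(l) = -2 + √(l - 76) = -2 + √(-76 + l))
(U(p(23, 26)) + 16833/121055)*(267312 - 419068) = ((-2 + √(-76 + (-3 + 23 + 26))) + 16833/121055)*(267312 - 419068) = ((-2 + √(-76 + 46)) + 16833*(1/121055))*(-151756) = ((-2 + √(-30)) + 543/3905)*(-151756) = ((-2 + I*√30) + 543/3905)*(-151756) = (-7267/3905 + I*√30)*(-151756) = 100255532/355 - 151756*I*√30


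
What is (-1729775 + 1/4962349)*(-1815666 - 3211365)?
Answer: 43150763479054283694/4962349 ≈ 8.6956e+12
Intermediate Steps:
(-1729775 + 1/4962349)*(-1815666 - 3211365) = (-1729775 + 1/4962349)*(-5027031) = -8583747241474/4962349*(-5027031) = 43150763479054283694/4962349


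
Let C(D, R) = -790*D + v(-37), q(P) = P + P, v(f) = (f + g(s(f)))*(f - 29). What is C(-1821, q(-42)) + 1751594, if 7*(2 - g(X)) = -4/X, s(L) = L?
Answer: 826856210/259 ≈ 3.1925e+6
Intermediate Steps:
g(X) = 2 + 4/(7*X) (g(X) = 2 - (-4)/(7*X) = 2 + 4/(7*X))
v(f) = (-29 + f)*(2 + f + 4/(7*f)) (v(f) = (f + (2 + 4/(7*f)))*(f - 29) = (2 + f + 4/(7*f))*(-29 + f) = (-29 + f)*(2 + f + 4/(7*f)))
q(P) = 2*P
C(D, R) = 598554/259 - 790*D (C(D, R) = -790*D + (-402/7 + (-37)² - 27*(-37) - 116/7/(-37)) = -790*D + (-402/7 + 1369 + 999 - 116/7*(-1/37)) = -790*D + (-402/7 + 1369 + 999 + 116/259) = -790*D + 598554/259 = 598554/259 - 790*D)
C(-1821, q(-42)) + 1751594 = (598554/259 - 790*(-1821)) + 1751594 = (598554/259 + 1438590) + 1751594 = 373193364/259 + 1751594 = 826856210/259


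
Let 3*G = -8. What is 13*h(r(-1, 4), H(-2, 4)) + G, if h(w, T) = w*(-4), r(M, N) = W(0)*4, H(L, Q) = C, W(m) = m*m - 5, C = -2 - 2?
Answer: 3112/3 ≈ 1037.3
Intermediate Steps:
C = -4
W(m) = -5 + m² (W(m) = m² - 5 = -5 + m²)
H(L, Q) = -4
r(M, N) = -20 (r(M, N) = (-5 + 0²)*4 = (-5 + 0)*4 = -5*4 = -20)
h(w, T) = -4*w
G = -8/3 (G = (⅓)*(-8) = -8/3 ≈ -2.6667)
13*h(r(-1, 4), H(-2, 4)) + G = 13*(-4*(-20)) - 8/3 = 13*80 - 8/3 = 1040 - 8/3 = 3112/3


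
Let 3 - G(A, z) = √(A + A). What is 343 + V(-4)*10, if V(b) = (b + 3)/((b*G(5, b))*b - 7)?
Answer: 301907/879 + 160*√10/879 ≈ 344.04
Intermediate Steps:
G(A, z) = 3 - √2*√A (G(A, z) = 3 - √(A + A) = 3 - √(2*A) = 3 - √2*√A)
V(b) = (3 + b)/(-7 + b²*(3 - √10)) (V(b) = (b + 3)/((b*(3 - √2*√5))*b - 7) = (3 + b)/((b*(3 - √10))*b - 7) = (3 + b)/(b²*(3 - √10) - 7) = (3 + b)/(-7 + b²*(3 - √10)))
343 + V(-4)*10 = 343 + ((3 - 4)/(-7 + (-4)²*(3 - √10)))*10 = 343 + (-1/(-7 + 16*(3 - √10)))*10 = 343 + (-1/(-7 + (48 - 16*√10)))*10 = 343 + (-1/(41 - 16*√10))*10 = 343 - 1/(41 - 16*√10)*10 = 343 - 10/(41 - 16*√10)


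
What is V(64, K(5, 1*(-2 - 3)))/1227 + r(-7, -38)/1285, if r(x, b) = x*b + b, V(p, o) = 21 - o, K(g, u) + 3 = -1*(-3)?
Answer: 102247/525565 ≈ 0.19455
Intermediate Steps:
K(g, u) = 0 (K(g, u) = -3 - 1*(-3) = -3 + 3 = 0)
r(x, b) = b + b*x (r(x, b) = b*x + b = b + b*x)
V(64, K(5, 1*(-2 - 3)))/1227 + r(-7, -38)/1285 = (21 - 1*0)/1227 - 38*(1 - 7)/1285 = (21 + 0)*(1/1227) - 38*(-6)*(1/1285) = 21*(1/1227) + 228*(1/1285) = 7/409 + 228/1285 = 102247/525565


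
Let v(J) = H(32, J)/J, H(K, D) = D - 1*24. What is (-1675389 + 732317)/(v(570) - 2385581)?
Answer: 11198980/28328763 ≈ 0.39532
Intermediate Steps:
H(K, D) = -24 + D (H(K, D) = D - 24 = -24 + D)
v(J) = (-24 + J)/J
(-1675389 + 732317)/(v(570) - 2385581) = (-1675389 + 732317)/((-24 + 570)/570 - 2385581) = -943072/((1/570)*546 - 2385581) = -943072/(91/95 - 2385581) = -943072/(-226630104/95) = -943072*(-95/226630104) = 11198980/28328763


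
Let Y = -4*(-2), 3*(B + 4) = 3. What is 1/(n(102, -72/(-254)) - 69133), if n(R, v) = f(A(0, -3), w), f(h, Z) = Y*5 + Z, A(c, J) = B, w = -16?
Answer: -1/69109 ≈ -1.4470e-5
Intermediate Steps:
B = -3 (B = -4 + (1/3)*3 = -4 + 1 = -3)
A(c, J) = -3
Y = 8
f(h, Z) = 40 + Z (f(h, Z) = 8*5 + Z = 40 + Z)
n(R, v) = 24 (n(R, v) = 40 - 16 = 24)
1/(n(102, -72/(-254)) - 69133) = 1/(24 - 69133) = 1/(-69109) = -1/69109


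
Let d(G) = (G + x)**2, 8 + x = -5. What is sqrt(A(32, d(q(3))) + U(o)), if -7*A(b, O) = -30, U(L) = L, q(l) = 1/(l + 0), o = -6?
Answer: 2*I*sqrt(21)/7 ≈ 1.3093*I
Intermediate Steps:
x = -13 (x = -8 - 5 = -13)
q(l) = 1/l
d(G) = (-13 + G)**2 (d(G) = (G - 13)**2 = (-13 + G)**2)
A(b, O) = 30/7 (A(b, O) = -1/7*(-30) = 30/7)
sqrt(A(32, d(q(3))) + U(o)) = sqrt(30/7 - 6) = sqrt(-12/7) = 2*I*sqrt(21)/7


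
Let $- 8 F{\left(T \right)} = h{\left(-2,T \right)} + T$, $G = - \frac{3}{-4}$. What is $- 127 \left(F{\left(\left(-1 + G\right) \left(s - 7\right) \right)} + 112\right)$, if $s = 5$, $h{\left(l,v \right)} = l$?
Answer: $- \frac{227965}{16} \approx -14248.0$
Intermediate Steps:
$G = \frac{3}{4}$ ($G = \left(-3\right) \left(- \frac{1}{4}\right) = \frac{3}{4} \approx 0.75$)
$F{\left(T \right)} = \frac{1}{4} - \frac{T}{8}$ ($F{\left(T \right)} = - \frac{-2 + T}{8} = \frac{1}{4} - \frac{T}{8}$)
$- 127 \left(F{\left(\left(-1 + G\right) \left(s - 7\right) \right)} + 112\right) = - 127 \left(\left(\frac{1}{4} - \frac{\left(-1 + \frac{3}{4}\right) \left(5 - 7\right)}{8}\right) + 112\right) = - 127 \left(\left(\frac{1}{4} - \frac{\left(- \frac{1}{4}\right) \left(-2\right)}{8}\right) + 112\right) = - 127 \left(\left(\frac{1}{4} - \frac{1}{16}\right) + 112\right) = - 127 \left(\frac{3}{16} + 112\right) = \left(-127\right) \frac{1795}{16} = - \frac{227965}{16}$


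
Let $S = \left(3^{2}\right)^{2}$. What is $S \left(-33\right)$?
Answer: $-2673$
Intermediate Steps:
$S = 81$ ($S = 9^{2} = 81$)
$S \left(-33\right) = 81 \left(-33\right) = -2673$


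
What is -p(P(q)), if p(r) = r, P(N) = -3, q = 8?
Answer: 3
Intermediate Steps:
-p(P(q)) = -1*(-3) = 3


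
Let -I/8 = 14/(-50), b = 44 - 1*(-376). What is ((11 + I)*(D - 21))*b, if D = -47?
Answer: -1890672/5 ≈ -3.7813e+5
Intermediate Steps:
b = 420 (b = 44 + 376 = 420)
I = 56/25 (I = -112/(-50) = -112*(-1)/50 = -8*(-7/25) = 56/25 ≈ 2.2400)
((11 + I)*(D - 21))*b = ((11 + 56/25)*(-47 - 21))*420 = ((331/25)*(-68))*420 = -22508/25*420 = -1890672/5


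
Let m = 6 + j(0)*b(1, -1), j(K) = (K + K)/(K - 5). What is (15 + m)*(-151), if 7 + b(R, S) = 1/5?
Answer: -3171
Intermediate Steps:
b(R, S) = -34/5 (b(R, S) = -7 + 1/5 = -7 + ⅕ = -34/5)
j(K) = 2*K/(-5 + K) (j(K) = (2*K)/(-5 + K) = 2*K/(-5 + K))
m = 6 (m = 6 + (2*0/(-5 + 0))*(-34/5) = 6 + (2*0/(-5))*(-34/5) = 6 + (2*0*(-⅕))*(-34/5) = 6 + 0*(-34/5) = 6 + 0 = 6)
(15 + m)*(-151) = (15 + 6)*(-151) = 21*(-151) = -3171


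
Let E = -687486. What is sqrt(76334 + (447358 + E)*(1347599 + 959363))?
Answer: I*sqrt(553966094802) ≈ 7.4429e+5*I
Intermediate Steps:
sqrt(76334 + (447358 + E)*(1347599 + 959363)) = sqrt(76334 + (447358 - 687486)*(1347599 + 959363)) = sqrt(76334 - 240128*2306962) = sqrt(76334 - 553966171136) = sqrt(-553966094802) = I*sqrt(553966094802)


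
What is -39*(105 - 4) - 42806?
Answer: -46745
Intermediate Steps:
-39*(105 - 4) - 42806 = -39*101 - 42806 = -3939 - 42806 = -46745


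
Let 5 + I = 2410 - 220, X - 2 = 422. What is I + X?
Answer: 2609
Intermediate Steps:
X = 424 (X = 2 + 422 = 424)
I = 2185 (I = -5 + (2410 - 220) = -5 + 2190 = 2185)
I + X = 2185 + 424 = 2609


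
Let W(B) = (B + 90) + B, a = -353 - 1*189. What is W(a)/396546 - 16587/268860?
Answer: -1140792557/17769226260 ≈ -0.064200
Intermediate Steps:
a = -542 (a = -353 - 189 = -542)
W(B) = 90 + 2*B (W(B) = (90 + B) + B = 90 + 2*B)
W(a)/396546 - 16587/268860 = (90 + 2*(-542))/396546 - 16587/268860 = (90 - 1084)*(1/396546) - 16587*1/268860 = -994*1/396546 - 5529/89620 = -497/198273 - 5529/89620 = -1140792557/17769226260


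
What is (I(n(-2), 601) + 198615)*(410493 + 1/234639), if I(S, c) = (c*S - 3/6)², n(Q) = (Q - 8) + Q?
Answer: 5029590221868799345/234639 ≈ 2.1435e+13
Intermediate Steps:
n(Q) = -8 + 2*Q (n(Q) = (-8 + Q) + Q = -8 + 2*Q)
I(S, c) = (-½ + S*c)² (I(S, c) = (S*c - 3*⅙)² = (S*c - ½)² = (-½ + S*c)²)
(I(n(-2), 601) + 198615)*(410493 + 1/234639) = ((-1 + 2*(-8 + 2*(-2))*601)²/4 + 198615)*(410493 + 1/234639) = ((-1 + 2*(-8 - 4)*601)²/4 + 198615)*(410493 + 1/234639) = ((-1 + 2*(-12)*601)²/4 + 198615)*(96317667028/234639) = ((-1 - 14424)²/4 + 198615)*(96317667028/234639) = ((¼)*(-14425)² + 198615)*(96317667028/234639) = ((¼)*208080625 + 198615)*(96317667028/234639) = (208080625/4 + 198615)*(96317667028/234639) = (208875085/4)*(96317667028/234639) = 5029590221868799345/234639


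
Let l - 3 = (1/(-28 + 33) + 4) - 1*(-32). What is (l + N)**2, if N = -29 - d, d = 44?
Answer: 28561/25 ≈ 1142.4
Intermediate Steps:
N = -73 (N = -29 - 1*44 = -29 - 44 = -73)
l = 196/5 (l = 3 + ((1/(-28 + 33) + 4) - 1*(-32)) = 3 + ((1/5 + 4) + 32) = 3 + (21/5 + 32) = 3 + 181/5 = 196/5 ≈ 39.200)
(l + N)**2 = (196/5 - 73)**2 = (-169/5)**2 = 28561/25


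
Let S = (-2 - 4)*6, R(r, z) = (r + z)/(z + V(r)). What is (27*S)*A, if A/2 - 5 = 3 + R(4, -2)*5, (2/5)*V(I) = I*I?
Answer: -305208/19 ≈ -16064.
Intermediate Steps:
V(I) = 5*I²/2 (V(I) = 5*(I*I)/2 = 5*I²/2)
R(r, z) = (r + z)/(z + 5*r²/2)
S = -36 (S = -6*6 = -36)
A = 314/19 (A = 10 + 2*(3 + (2*(4 - 2)/(2*(-2) + 5*4²))*5) = 10 + 2*(3 + (2*2/(-4 + 5*16))*5) = 10 + 2*(3 + (2*2/(-4 + 80))*5) = 10 + 2*(3 + (2*2/76)*5) = 10 + 2*(3 + (2*(1/76)*2)*5) = 10 + 2*(3 + (1/19)*5) = 10 + 2*(3 + 5/19) = 10 + 2*(62/19) = 10 + 124/19 = 314/19 ≈ 16.526)
(27*S)*A = (27*(-36))*(314/19) = -972*314/19 = -305208/19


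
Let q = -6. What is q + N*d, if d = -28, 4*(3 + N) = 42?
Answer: -216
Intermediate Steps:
N = 15/2 (N = -3 + (1/4)*42 = -3 + 21/2 = 15/2 ≈ 7.5000)
q + N*d = -6 + (15/2)*(-28) = -6 - 210 = -216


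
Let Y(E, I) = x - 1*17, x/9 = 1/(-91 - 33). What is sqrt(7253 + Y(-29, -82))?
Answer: 3*sqrt(3090545)/62 ≈ 85.064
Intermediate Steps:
x = -9/124 (x = 9/(-91 - 33) = 9/(-124) = 9*(-1/124) = -9/124 ≈ -0.072581)
Y(E, I) = -2117/124 (Y(E, I) = -9/124 - 1*17 = -9/124 - 17 = -2117/124)
sqrt(7253 + Y(-29, -82)) = sqrt(7253 - 2117/124) = sqrt(897255/124) = 3*sqrt(3090545)/62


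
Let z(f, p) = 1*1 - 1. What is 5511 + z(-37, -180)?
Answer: 5511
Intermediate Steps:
z(f, p) = 0 (z(f, p) = 1 - 1 = 0)
5511 + z(-37, -180) = 5511 + 0 = 5511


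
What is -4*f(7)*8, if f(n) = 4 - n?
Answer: 96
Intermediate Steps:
-4*f(7)*8 = -4*(4 - 1*7)*8 = -4*(4 - 7)*8 = -4*(-3)*8 = 12*8 = 96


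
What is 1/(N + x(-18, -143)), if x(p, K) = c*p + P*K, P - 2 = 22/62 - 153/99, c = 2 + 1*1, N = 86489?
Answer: 31/2675897 ≈ 1.1585e-5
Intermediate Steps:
c = 3 (c = 2 + 1 = 3)
P = 276/341 (P = 2 + (22/62 - 153/99) = 2 + (22*(1/62) - 153*1/99) = 2 + (11/31 - 17/11) = 2 - 406/341 = 276/341 ≈ 0.80938)
x(p, K) = 3*p + 276*K/341
1/(N + x(-18, -143)) = 1/(86489 + (3*(-18) + (276/341)*(-143))) = 1/(86489 + (-54 - 3588/31)) = 1/(86489 - 5262/31) = 1/(2675897/31) = 31/2675897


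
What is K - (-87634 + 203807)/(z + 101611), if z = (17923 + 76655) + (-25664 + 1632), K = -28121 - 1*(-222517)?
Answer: 33466515999/172157 ≈ 1.9440e+5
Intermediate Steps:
K = 194396 (K = -28121 + 222517 = 194396)
z = 70546 (z = 94578 - 24032 = 70546)
K - (-87634 + 203807)/(z + 101611) = 194396 - (-87634 + 203807)/(70546 + 101611) = 194396 - 116173/172157 = 33466515999/172157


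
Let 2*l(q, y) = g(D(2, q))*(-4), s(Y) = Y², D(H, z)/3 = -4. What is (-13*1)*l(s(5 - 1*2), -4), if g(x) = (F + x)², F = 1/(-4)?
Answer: 31213/8 ≈ 3901.6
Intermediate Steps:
D(H, z) = -12 (D(H, z) = 3*(-4) = -12)
F = -¼ (F = 1*(-¼) = -¼ ≈ -0.25000)
g(x) = (-¼ + x)²
l(q, y) = -2401/8 (l(q, y) = (((-1 + 4*(-12))²/16)*(-4))/2 = (((-1 - 48)²/16)*(-4))/2 = (((1/16)*(-49)²)*(-4))/2 = (((1/16)*2401)*(-4))/2 = ((2401/16)*(-4))/2 = (½)*(-2401/4) = -2401/8)
(-13*1)*l(s(5 - 1*2), -4) = -13*1*(-2401/8) = -13*(-2401/8) = 31213/8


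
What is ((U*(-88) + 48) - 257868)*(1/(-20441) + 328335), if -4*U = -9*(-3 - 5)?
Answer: -1719726820897224/20441 ≈ -8.4131e+10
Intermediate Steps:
U = -18 (U = -(-9)*(-3 - 5)/4 = -(-9)*(-8)/4 = -¼*72 = -18)
((U*(-88) + 48) - 257868)*(1/(-20441) + 328335) = ((-18*(-88) + 48) - 257868)*(1/(-20441) + 328335) = ((1584 + 48) - 257868)*(-1/20441 + 328335) = (1632 - 257868)*(6711495734/20441) = -256236*6711495734/20441 = -1719726820897224/20441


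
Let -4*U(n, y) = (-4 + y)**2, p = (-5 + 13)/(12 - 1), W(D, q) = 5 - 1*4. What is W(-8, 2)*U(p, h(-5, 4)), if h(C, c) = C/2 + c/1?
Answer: -25/16 ≈ -1.5625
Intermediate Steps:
W(D, q) = 1 (W(D, q) = 5 - 4 = 1)
h(C, c) = c + C/2 (h(C, c) = C*(1/2) + c*1 = C/2 + c = c + C/2)
p = 8/11 ≈ 0.72727
U(n, y) = -(-4 + y)**2/4
W(-8, 2)*U(p, h(-5, 4)) = 1*(-(-4 + (4 + (1/2)*(-5)))**2/4) = 1*(-(-4 + (4 - 5/2))**2/4) = 1*(-(-4 + 3/2)**2/4) = 1*(-(-5/2)**2/4) = 1*(-1/4*25/4) = 1*(-25/16) = -25/16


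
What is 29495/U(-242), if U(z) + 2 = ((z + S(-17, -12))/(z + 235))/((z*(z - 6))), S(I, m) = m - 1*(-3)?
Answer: -12391203440/839973 ≈ -14752.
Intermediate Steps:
S(I, m) = 3 + m (S(I, m) = m + 3 = 3 + m)
U(z) = -2 + (-9 + z)/(z*(-6 + z)*(235 + z)) (U(z) = -2 + ((z + (3 - 12))/(z + 235))/((z*(z - 6))) = -2 + ((z - 9)/(235 + z))/((z*(-6 + z))) = -2 + ((-9 + z)/(235 + z))*(1/(z*(-6 + z))) = -2 + (-9 + z)/(z*(-6 + z)*(235 + z)))
29495/U(-242) = 29495/(((-9 - 458*(-242)**2 - 2*(-242)**3 + 2821*(-242))/((-242)*(-1410 + (-242)**2 + 229*(-242))))) = 29495/((-(-9 - 458*58564 - 2*(-14172488) - 682682)/(242*(-1410 + 58564 - 55418)))) = 29495/((-1/242*(-9 - 26822312 + 28344976 - 682682)/1736)) = 29495/((-1/242*1/1736*839973)) = 29495/(-839973/420112) = 29495*(-420112/839973) = -12391203440/839973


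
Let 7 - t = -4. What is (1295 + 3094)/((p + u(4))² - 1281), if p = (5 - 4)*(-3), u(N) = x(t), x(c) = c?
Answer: -4389/1217 ≈ -3.6064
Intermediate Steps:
t = 11 (t = 7 - 1*(-4) = 7 + 4 = 11)
u(N) = 11
p = -3 (p = 1*(-3) = -3)
(1295 + 3094)/((p + u(4))² - 1281) = (1295 + 3094)/((-3 + 11)² - 1281) = 4389/(8² - 1281) = 4389/(64 - 1281) = 4389/(-1217) = 4389*(-1/1217) = -4389/1217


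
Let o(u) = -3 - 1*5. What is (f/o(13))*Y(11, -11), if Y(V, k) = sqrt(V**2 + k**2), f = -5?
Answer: 55*sqrt(2)/8 ≈ 9.7227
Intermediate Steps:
o(u) = -8 (o(u) = -3 - 5 = -8)
(f/o(13))*Y(11, -11) = (-5/(-8))*sqrt(11**2 + (-11)**2) = (-5*(-1/8))*sqrt(121 + 121) = 5*sqrt(242)/8 = 5*(11*sqrt(2))/8 = 55*sqrt(2)/8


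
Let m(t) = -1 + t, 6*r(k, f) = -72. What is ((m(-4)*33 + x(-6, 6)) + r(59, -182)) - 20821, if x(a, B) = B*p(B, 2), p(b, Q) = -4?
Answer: -21022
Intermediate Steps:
r(k, f) = -12 (r(k, f) = (1/6)*(-72) = -12)
x(a, B) = -4*B (x(a, B) = B*(-4) = -4*B)
((m(-4)*33 + x(-6, 6)) + r(59, -182)) - 20821 = (((-1 - 4)*33 - 4*6) - 12) - 20821 = ((-5*33 - 24) - 12) - 20821 = ((-165 - 24) - 12) - 20821 = (-189 - 12) - 20821 = -201 - 20821 = -21022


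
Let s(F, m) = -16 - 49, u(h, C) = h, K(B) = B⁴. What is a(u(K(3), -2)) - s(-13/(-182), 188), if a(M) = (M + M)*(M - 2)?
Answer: 12863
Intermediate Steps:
a(M) = 2*M*(-2 + M) (a(M) = (2*M)*(-2 + M) = 2*M*(-2 + M))
s(F, m) = -65
a(u(K(3), -2)) - s(-13/(-182), 188) = 2*3⁴*(-2 + 3⁴) - 1*(-65) = 2*81*(-2 + 81) + 65 = 2*81*79 + 65 = 12798 + 65 = 12863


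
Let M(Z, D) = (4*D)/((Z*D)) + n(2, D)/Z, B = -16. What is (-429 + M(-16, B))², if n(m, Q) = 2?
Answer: 11799225/64 ≈ 1.8436e+5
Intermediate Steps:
M(Z, D) = 6/Z (M(Z, D) = (4*D)/((Z*D)) + 2/Z = (4*D)/((D*Z)) + 2/Z = (4*D)*(1/(D*Z)) + 2/Z = 4/Z + 2/Z = 6/Z)
(-429 + M(-16, B))² = (-429 + 6/(-16))² = (-429 + 6*(-1/16))² = (-429 - 3/8)² = (-3435/8)² = 11799225/64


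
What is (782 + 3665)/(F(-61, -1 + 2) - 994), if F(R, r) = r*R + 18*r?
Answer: -4447/1037 ≈ -4.2883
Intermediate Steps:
F(R, r) = 18*r + R*r (F(R, r) = R*r + 18*r = 18*r + R*r)
(782 + 3665)/(F(-61, -1 + 2) - 994) = (782 + 3665)/((-1 + 2)*(18 - 61) - 994) = 4447/(1*(-43) - 994) = 4447/(-43 - 994) = 4447/(-1037) = 4447*(-1/1037) = -4447/1037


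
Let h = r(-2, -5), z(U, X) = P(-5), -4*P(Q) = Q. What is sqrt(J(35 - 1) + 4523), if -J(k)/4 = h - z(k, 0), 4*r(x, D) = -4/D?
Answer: 2*sqrt(28295)/5 ≈ 67.284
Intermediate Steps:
P(Q) = -Q/4
r(x, D) = -1/D (r(x, D) = (-4/D)/4 = -1/D)
z(U, X) = 5/4 (z(U, X) = -1/4*(-5) = 5/4)
h = 1/5 (h = -1/(-5) = -1*(-1/5) = 1/5 ≈ 0.20000)
J(k) = 21/5 (J(k) = -4*(1/5 - 1*5/4) = -4*(1/5 - 5/4) = -4*(-21/20) = 21/5)
sqrt(J(35 - 1) + 4523) = sqrt(21/5 + 4523) = sqrt(22636/5) = 2*sqrt(28295)/5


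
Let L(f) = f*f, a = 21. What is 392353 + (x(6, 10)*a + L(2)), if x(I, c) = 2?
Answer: 392399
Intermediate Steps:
L(f) = f**2
392353 + (x(6, 10)*a + L(2)) = 392353 + (2*21 + 2**2) = 392353 + (42 + 4) = 392353 + 46 = 392399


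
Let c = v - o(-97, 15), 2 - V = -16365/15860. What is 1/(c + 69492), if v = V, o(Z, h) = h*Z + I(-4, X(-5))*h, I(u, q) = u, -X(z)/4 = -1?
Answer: 3172/225243821 ≈ 1.4083e-5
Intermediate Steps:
V = 9617/3172 (V = 2 - (-16365)/15860 = 2 - 1*(-3273/3172) = 2 + 3273/3172 = 9617/3172 ≈ 3.0318)
X(z) = 4 (X(z) = -4*(-1) = 4)
o(Z, h) = -4*h + Z*h (o(Z, h) = h*Z - 4*h = Z*h - 4*h = -4*h + Z*h)
v = 9617/3172 ≈ 3.0318
c = 4815197/3172 (c = 9617/3172 - 15*(-4 - 97) = 9617/3172 - 15*(-101) = 9617/3172 - 1*(-1515) = 9617/3172 + 1515 = 4815197/3172 ≈ 1518.0)
1/(c + 69492) = 1/(4815197/3172 + 69492) = 1/(225243821/3172) = 3172/225243821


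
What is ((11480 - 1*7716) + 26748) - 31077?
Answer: -565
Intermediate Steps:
((11480 - 1*7716) + 26748) - 31077 = ((11480 - 7716) + 26748) - 31077 = (3764 + 26748) - 31077 = 30512 - 31077 = -565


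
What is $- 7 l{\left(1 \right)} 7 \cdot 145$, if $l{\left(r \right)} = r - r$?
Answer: $0$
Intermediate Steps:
$l{\left(r \right)} = 0$
$- 7 l{\left(1 \right)} 7 \cdot 145 = \left(-7\right) 0 \cdot 7 \cdot 145 = 0 \cdot 7 \cdot 145 = 0 \cdot 145 = 0$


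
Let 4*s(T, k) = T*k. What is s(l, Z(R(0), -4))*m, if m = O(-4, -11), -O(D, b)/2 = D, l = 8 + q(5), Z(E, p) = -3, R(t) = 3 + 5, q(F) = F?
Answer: -78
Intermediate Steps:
R(t) = 8
l = 13 (l = 8 + 5 = 13)
O(D, b) = -2*D
m = 8 (m = -2*(-4) = 8)
s(T, k) = T*k/4 (s(T, k) = (T*k)/4 = T*k/4)
s(l, Z(R(0), -4))*m = ((¼)*13*(-3))*8 = -39/4*8 = -78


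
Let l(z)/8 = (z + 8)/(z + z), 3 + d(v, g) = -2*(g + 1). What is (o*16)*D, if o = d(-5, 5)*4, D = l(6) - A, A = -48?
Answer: -55040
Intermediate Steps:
d(v, g) = -5 - 2*g (d(v, g) = -3 - 2*(g + 1) = -3 - 2*(1 + g) = -3 + (-2 - 2*g) = -5 - 2*g)
l(z) = 4*(8 + z)/z (l(z) = 8*((z + 8)/(z + z)) = 8*((8 + z)/((2*z))) = 8*((8 + z)*(1/(2*z))) = 8*((8 + z)/(2*z)) = 4*(8 + z)/z)
D = 172/3 (D = (4 + 32/6) - 1*(-48) = (4 + 32*(1/6)) + 48 = (4 + 16/3) + 48 = 28/3 + 48 = 172/3 ≈ 57.333)
o = -60 (o = (-5 - 2*5)*4 = (-5 - 10)*4 = -15*4 = -60)
(o*16)*D = -60*16*(172/3) = -960*172/3 = -55040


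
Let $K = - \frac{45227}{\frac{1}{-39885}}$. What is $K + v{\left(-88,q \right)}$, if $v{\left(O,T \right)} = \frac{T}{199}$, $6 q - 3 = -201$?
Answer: $\frac{358971900072}{199} \approx 1.8039 \cdot 10^{9}$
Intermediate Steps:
$q = -33$ ($q = \frac{1}{2} + \frac{1}{6} \left(-201\right) = \frac{1}{2} - \frac{67}{2} = -33$)
$v{\left(O,T \right)} = \frac{T}{199}$ ($v{\left(O,T \right)} = T \frac{1}{199} = \frac{T}{199}$)
$K = 1803878895$ ($K = - \frac{45227}{- \frac{1}{39885}} = \left(-45227\right) \left(-39885\right) = 1803878895$)
$K + v{\left(-88,q \right)} = 1803878895 + \frac{1}{199} \left(-33\right) = 1803878895 - \frac{33}{199} = \frac{358971900072}{199}$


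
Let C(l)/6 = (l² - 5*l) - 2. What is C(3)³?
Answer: -110592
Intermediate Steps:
C(l) = -12 - 30*l + 6*l² (C(l) = 6*((l² - 5*l) - 2) = 6*(-2 + l² - 5*l) = -12 - 30*l + 6*l²)
C(3)³ = (-12 - 30*3 + 6*3²)³ = (-12 - 90 + 6*9)³ = (-12 - 90 + 54)³ = (-48)³ = -110592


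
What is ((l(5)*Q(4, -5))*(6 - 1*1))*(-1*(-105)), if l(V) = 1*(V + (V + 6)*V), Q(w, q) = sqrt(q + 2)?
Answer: 31500*I*sqrt(3) ≈ 54560.0*I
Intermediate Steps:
Q(w, q) = sqrt(2 + q)
l(V) = V + V*(6 + V) (l(V) = 1*(V + (6 + V)*V) = 1*(V + V*(6 + V)) = V + V*(6 + V))
((l(5)*Q(4, -5))*(6 - 1*1))*(-1*(-105)) = (((5*(7 + 5))*sqrt(2 - 5))*(6 - 1*1))*(-1*(-105)) = (((5*12)*sqrt(-3))*(6 - 1))*105 = ((60*(I*sqrt(3)))*5)*105 = ((60*I*sqrt(3))*5)*105 = (300*I*sqrt(3))*105 = 31500*I*sqrt(3)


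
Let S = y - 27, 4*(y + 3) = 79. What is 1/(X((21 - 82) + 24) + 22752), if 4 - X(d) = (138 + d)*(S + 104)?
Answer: 4/53149 ≈ 7.5260e-5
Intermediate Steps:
y = 67/4 (y = -3 + (1/4)*79 = -3 + 79/4 = 67/4 ≈ 16.750)
S = -41/4 (S = 67/4 - 27 = -41/4 ≈ -10.250)
X(d) = -25867/2 - 375*d/4 (X(d) = 4 - (138 + d)*(-41/4 + 104) = 4 - (138 + d)*375/4 = 4 - (25875/2 + 375*d/4) = 4 + (-25875/2 - 375*d/4) = -25867/2 - 375*d/4)
1/(X((21 - 82) + 24) + 22752) = 1/((-25867/2 - 375*((21 - 82) + 24)/4) + 22752) = 1/((-25867/2 - 375*(-61 + 24)/4) + 22752) = 1/((-25867/2 - 375/4*(-37)) + 22752) = 1/((-25867/2 + 13875/4) + 22752) = 1/(-37859/4 + 22752) = 1/(53149/4) = 4/53149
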